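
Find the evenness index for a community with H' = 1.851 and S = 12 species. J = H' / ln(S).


ln(12) = 2.48491
J = H' / ln(S) = 1.851 / 2.48491 = 0.744896 ≈ 0.7449

0.7449


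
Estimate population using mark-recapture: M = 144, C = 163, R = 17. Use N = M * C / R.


N = M * C / R = 144 * 163 / 17 = 23472 / 17 = 1380.71 ≈ 1381

1381 individuals


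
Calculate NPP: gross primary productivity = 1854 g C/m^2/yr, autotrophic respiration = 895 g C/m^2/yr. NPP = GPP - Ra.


NPP = GPP - Ra = 1854 - 895 = 959 g C/m^2/yr

959 g C/m^2/yr


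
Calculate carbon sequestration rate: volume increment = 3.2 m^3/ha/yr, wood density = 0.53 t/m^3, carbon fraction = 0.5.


C = 3.2 * 0.53 * 0.5 = 0.848 ≈ 0.85 t C/ha/yr

0.85 t C/ha/yr


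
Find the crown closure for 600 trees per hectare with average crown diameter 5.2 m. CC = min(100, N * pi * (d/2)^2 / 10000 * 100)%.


(d/2)^2 = (5.2/2)^2 = 2.6^2 = 6.76
Crown area = 3.141593 * 6.76 = 21.2372 m^2
N * area / 10000 * 100 = 600 * 21.2372 / 10000 * 100 = 127.423
CC = min(100, 127.423) = 100%

100%


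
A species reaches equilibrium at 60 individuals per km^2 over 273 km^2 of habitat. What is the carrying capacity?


K = 60 * 273 = 16380 individuals

16380 individuals


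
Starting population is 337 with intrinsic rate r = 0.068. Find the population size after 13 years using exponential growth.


r*t = 0.068 * 13 = 0.884
exp(0.884) = 2.42056
N = 337 * 2.42056 = 815.729 ≈ 816

816


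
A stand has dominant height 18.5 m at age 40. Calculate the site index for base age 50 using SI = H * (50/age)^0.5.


50/40 = 1.25000
(1.25000)^0.5 = 1.11803
SI = 18.5 * 1.11803 = 20.6836 ≈ 20.7 m

20.7 m


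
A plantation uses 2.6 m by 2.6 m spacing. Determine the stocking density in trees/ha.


N = 10000 / 2.6^2 = 10000 / 6.76 = 1479.29 ≈ 1479 trees/ha

1479 trees/ha


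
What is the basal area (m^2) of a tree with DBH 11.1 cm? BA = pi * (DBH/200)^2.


D/200 = 11.1/200 = 0.0555 m
(D/200)^2 = 0.0555^2 = 0.00308025
BA = 3.141593 * 0.00308025 = 0.00967689 ≈ 0.0097 m^2

0.0097 m^2


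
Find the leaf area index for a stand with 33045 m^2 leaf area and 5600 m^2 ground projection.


LAI = 33045 / 5600 = 5.9009 ≈ 5.90

5.90


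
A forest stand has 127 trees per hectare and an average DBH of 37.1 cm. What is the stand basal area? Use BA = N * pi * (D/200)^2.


(D/200)^2 = (37.1/200)^2 = 0.1855^2 = 0.03441025
Individual BA = 3.141593 * 0.03441025 = 0.108103 m^2
Stand BA = 127 * 0.108103 = 13.7291 ≈ 13.73 m^2/ha

13.73 m^2/ha


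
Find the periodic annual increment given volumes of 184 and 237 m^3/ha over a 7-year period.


PAI = (V2 - V1) / period = (237 - 184) / 7 = 53 / 7 = 7.5714 ≈ 7.57 m^3/ha/yr

7.57 m^3/ha/yr


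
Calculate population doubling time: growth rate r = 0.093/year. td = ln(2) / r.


td = ln(2) / 0.093 = 0.693147 / 0.093 = 7.45319 ≈ 7.5 years

7.5 years


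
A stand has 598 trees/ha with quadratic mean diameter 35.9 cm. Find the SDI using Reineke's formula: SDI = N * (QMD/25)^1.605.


QMD/25 = 35.9/25 = 1.436
(1.436)^1.605 = exp(1.605 * ln(1.436)) = exp(1.605 * 0.361861) = exp(0.580787) = 1.78744
SDI = 598 * 1.78744 = 1068.89 ≈ 1069

1069


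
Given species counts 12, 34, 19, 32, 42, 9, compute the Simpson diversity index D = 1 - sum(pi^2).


Total N = 12 + 34 + 19 + 32 + 42 + 9 = 148
Per-species terms:
  p = 12/148 = 0.081081; p^2 = 0.081081^2 = 0.006574
  p = 34/148 = 0.229730; p^2 = 0.229730^2 = 0.052776
  p = 19/148 = 0.128378; p^2 = 0.128378^2 = 0.016481
  p = 32/148 = 0.216216; p^2 = 0.216216^2 = 0.046749
  p = 42/148 = 0.283784; p^2 = 0.283784^2 = 0.080533
  p = 9/148 = 0.060811; p^2 = 0.060811^2 = 0.003698
sum(p^2) = 0.006574 + 0.052776 + 0.016481 + 0.046749 + 0.080533 + 0.003698 = 0.206811
D = 1 - 0.206811 = 0.793189 ≈ 0.7932

0.7932


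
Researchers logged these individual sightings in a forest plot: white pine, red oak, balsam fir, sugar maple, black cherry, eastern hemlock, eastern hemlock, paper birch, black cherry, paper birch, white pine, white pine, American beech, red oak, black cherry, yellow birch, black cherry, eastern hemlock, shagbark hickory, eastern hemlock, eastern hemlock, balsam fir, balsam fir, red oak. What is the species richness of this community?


Total individuals logged = 24
Distinct species (count of individuals): white pine (3), red oak (3), balsam fir (3), sugar maple (1), black cherry (4), eastern hemlock (5), paper birch (2), American beech (1), yellow birch (1), shagbark hickory (1)
Species richness = number of distinct species = 10

10


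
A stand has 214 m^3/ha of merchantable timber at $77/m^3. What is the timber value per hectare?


Value = 214 * 77 = $16478/ha

$16478/ha


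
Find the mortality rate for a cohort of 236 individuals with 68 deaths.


Mortality rate = 68 / 236 = 0.288136 ≈ 0.2881

0.2881


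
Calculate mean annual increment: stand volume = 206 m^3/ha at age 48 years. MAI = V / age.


MAI = 206 / 48 = 4.2917 ≈ 4.29 m^3/ha/yr

4.29 m^3/ha/yr


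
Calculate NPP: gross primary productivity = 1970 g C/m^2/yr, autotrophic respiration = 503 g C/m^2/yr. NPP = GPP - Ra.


NPP = GPP - Ra = 1970 - 503 = 1467 g C/m^2/yr

1467 g C/m^2/yr


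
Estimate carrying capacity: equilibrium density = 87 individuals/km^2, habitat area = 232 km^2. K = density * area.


K = 87 * 232 = 20184 individuals

20184 individuals


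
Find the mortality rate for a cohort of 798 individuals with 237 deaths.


Mortality rate = 237 / 798 = 0.296992 ≈ 0.2970

0.2970


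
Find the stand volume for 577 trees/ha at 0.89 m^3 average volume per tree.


V_stand = 577 * 0.89 = 513.53 ≈ 513.5 m^3/ha

513.5 m^3/ha


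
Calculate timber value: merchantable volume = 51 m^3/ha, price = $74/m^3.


Value = 51 * 74 = $3774/ha

$3774/ha


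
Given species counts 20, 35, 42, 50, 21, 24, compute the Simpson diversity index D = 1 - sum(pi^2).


Total N = 20 + 35 + 42 + 50 + 21 + 24 = 192
Per-species terms:
  p = 20/192 = 0.104167; p^2 = 0.104167^2 = 0.010851
  p = 35/192 = 0.182292; p^2 = 0.182292^2 = 0.033230
  p = 42/192 = 0.218750; p^2 = 0.218750^2 = 0.047852
  p = 50/192 = 0.260417; p^2 = 0.260417^2 = 0.067817
  p = 21/192 = 0.109375; p^2 = 0.109375^2 = 0.011963
  p = 24/192 = 0.125000; p^2 = 0.125000^2 = 0.015625
sum(p^2) = 0.010851 + 0.033230 + 0.047852 + 0.067817 + 0.011963 + 0.015625 = 0.187338
D = 1 - 0.187338 = 0.812662 ≈ 0.8127

0.8127


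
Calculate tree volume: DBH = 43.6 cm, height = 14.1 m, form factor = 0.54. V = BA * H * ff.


(D/200)^2 = (43.6/200)^2 = 0.218^2 = 0.047524
BA = 3.141593 * 0.047524 = 0.149301 m^2
V = 0.149301 * 14.1 * 0.54 = 1.13678 ≈ 1.137 m^3

1.137 m^3


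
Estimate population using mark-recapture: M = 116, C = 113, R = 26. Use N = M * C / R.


N = M * C / R = 116 * 113 / 26 = 13108 / 26 = 504.15 ≈ 504

504 individuals


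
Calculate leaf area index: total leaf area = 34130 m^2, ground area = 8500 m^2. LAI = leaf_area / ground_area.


LAI = 34130 / 8500 = 4.0153 ≈ 4.02

4.02


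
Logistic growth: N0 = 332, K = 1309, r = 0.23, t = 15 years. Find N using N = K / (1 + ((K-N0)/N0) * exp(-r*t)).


(K - N0)/N0 = (1309 - 332)/332 = 977/332 = 2.94277
r*t = 0.23 * 15 = 3.45; exp(-3.45) = 0.0317456
2.94277 * 0.0317456 = 0.0934200
1 + 0.0934200 = 1.09342
N = 1309 / 1.09342 = 1197.16 ≈ 1197

1197


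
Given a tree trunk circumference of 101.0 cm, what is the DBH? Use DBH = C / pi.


DBH = C / pi = 101.0 / 3.141593 = 32.1493 ≈ 32.15 cm

32.15 cm


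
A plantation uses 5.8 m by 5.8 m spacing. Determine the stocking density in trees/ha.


N = 10000 / 5.8^2 = 10000 / 33.64 = 297.265 ≈ 297 trees/ha

297 trees/ha


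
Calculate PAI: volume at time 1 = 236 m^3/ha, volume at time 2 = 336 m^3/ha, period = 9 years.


PAI = (V2 - V1) / period = (336 - 236) / 9 = 100 / 9 = 11.1111 ≈ 11.11 m^3/ha/yr

11.11 m^3/ha/yr


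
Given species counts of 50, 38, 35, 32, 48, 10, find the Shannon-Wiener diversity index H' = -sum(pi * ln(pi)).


Total N = 50 + 38 + 35 + 32 + 48 + 10 = 213
Per-species terms:
  p = 50/213 = 0.234742; ln(p) = -1.449268; p*ln(p) = 0.234742 * (-1.449268) = -0.340204
  p = 38/213 = 0.178404; ln(p) = -1.723705; p*ln(p) = 0.178404 * (-1.723705) = -0.307516
  p = 35/213 = 0.164319; ln(p) = -1.805946; p*ln(p) = 0.164319 * (-1.805946) = -0.296751
  p = 32/213 = 0.150235; ln(p) = -1.895555; p*ln(p) = 0.150235 * (-1.895555) = -0.284779
  p = 48/213 = 0.225352; ln(p) = -1.490092; p*ln(p) = 0.225352 * (-1.490092) = -0.335795
  p = 10/213 = 0.046948; ln(p) = -3.058715; p*ln(p) = 0.046948 * (-3.058715) = -0.143601
sum(p*ln(p)) = (-0.340204) + (-0.307516) + (-0.296751) + (-0.284779) + (-0.335795) + (-0.143601) = -1.708646
H' = -(-1.708646) = 1.708646 ≈ 1.7086

1.7086


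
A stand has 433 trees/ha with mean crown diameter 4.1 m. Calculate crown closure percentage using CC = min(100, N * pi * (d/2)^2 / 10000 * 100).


(d/2)^2 = (4.1/2)^2 = 2.05^2 = 4.2025
Crown area = 3.141593 * 4.2025 = 13.2025 m^2
N * area / 10000 * 100 = 433 * 13.2025 / 10000 * 100 = 57.1668
CC = min(100, 57.1668) = 57.1668 ≈ 57.2%

57.2%


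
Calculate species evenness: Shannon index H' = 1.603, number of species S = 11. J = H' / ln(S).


ln(11) = 2.39790
J = H' / ln(S) = 1.603 / 2.39790 = 0.668502 ≈ 0.6685

0.6685


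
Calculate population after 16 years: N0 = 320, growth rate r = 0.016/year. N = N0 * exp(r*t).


r*t = 0.016 * 16 = 0.256
exp(0.256) = 1.29175
N = 320 * 1.29175 = 413.360 ≈ 413

413


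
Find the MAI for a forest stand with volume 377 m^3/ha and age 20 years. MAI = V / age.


MAI = 377 / 20 = 18.85 m^3/ha/yr

18.85 m^3/ha/yr


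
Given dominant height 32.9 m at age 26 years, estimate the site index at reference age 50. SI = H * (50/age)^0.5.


50/26 = 1.92308
(1.92308)^0.5 = 1.38675
SI = 32.9 * 1.38675 = 45.6241 ≈ 45.6 m

45.6 m


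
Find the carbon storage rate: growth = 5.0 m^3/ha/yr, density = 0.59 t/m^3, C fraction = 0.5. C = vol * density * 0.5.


C = 5.0 * 0.59 * 0.5 = 1.475 ≈ 1.48 t C/ha/yr

1.48 t C/ha/yr


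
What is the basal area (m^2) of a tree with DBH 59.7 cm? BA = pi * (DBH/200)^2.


D/200 = 59.7/200 = 0.2985 m
(D/200)^2 = 0.2985^2 = 0.08910225
BA = 3.141593 * 0.08910225 = 0.279923 ≈ 0.2799 m^2

0.2799 m^2


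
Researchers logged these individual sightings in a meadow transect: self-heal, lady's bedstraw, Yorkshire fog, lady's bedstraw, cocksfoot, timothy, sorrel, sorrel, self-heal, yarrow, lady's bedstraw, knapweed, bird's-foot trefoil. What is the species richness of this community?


Total individuals logged = 13
Distinct species (count of individuals): self-heal (2), lady's bedstraw (3), Yorkshire fog (1), cocksfoot (1), timothy (1), sorrel (2), yarrow (1), knapweed (1), bird's-foot trefoil (1)
Species richness = number of distinct species = 9

9


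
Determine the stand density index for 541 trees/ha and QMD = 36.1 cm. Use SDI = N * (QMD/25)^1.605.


QMD/25 = 36.1/25 = 1.444
(1.444)^1.605 = exp(1.605 * ln(1.444)) = exp(1.605 * 0.367417) = exp(0.589704) = 1.80345
SDI = 541 * 1.80345 = 975.666 ≈ 976

976


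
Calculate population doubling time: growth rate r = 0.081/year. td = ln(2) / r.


td = ln(2) / 0.081 = 0.693147 / 0.081 = 8.55737 ≈ 8.6 years

8.6 years


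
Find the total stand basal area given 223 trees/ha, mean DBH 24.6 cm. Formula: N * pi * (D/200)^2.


(D/200)^2 = (24.6/200)^2 = 0.123^2 = 0.015129
Individual BA = 3.141593 * 0.015129 = 0.0475292 m^2
Stand BA = 223 * 0.0475292 = 10.5990 ≈ 10.60 m^2/ha

10.60 m^2/ha


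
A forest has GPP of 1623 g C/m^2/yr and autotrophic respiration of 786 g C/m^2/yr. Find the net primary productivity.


NPP = GPP - Ra = 1623 - 786 = 837 g C/m^2/yr

837 g C/m^2/yr


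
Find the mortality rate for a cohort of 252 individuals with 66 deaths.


Mortality rate = 66 / 252 = 0.261905 ≈ 0.2619

0.2619


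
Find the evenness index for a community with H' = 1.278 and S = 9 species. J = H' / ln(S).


ln(9) = 2.19722
J = H' / ln(S) = 1.278 / 2.19722 = 0.581644 ≈ 0.5816

0.5816


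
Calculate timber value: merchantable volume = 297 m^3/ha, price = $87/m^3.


Value = 297 * 87 = $25839/ha

$25839/ha


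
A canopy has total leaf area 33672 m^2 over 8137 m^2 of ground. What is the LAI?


LAI = 33672 / 8137 = 4.1381 ≈ 4.14

4.14


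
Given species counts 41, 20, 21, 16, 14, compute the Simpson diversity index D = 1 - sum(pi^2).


Total N = 41 + 20 + 21 + 16 + 14 = 112
Per-species terms:
  p = 41/112 = 0.366071; p^2 = 0.366071^2 = 0.134008
  p = 20/112 = 0.178571; p^2 = 0.178571^2 = 0.031888
  p = 21/112 = 0.187500; p^2 = 0.187500^2 = 0.035156
  p = 16/112 = 0.142857; p^2 = 0.142857^2 = 0.020408
  p = 14/112 = 0.125000; p^2 = 0.125000^2 = 0.015625
sum(p^2) = 0.134008 + 0.031888 + 0.035156 + 0.020408 + 0.015625 = 0.237085
D = 1 - 0.237085 = 0.762915 ≈ 0.7629

0.7629


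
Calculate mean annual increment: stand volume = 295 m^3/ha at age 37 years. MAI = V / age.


MAI = 295 / 37 = 7.9730 ≈ 7.97 m^3/ha/yr

7.97 m^3/ha/yr


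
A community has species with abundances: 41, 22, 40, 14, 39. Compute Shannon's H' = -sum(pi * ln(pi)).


Total N = 41 + 22 + 40 + 14 + 39 = 156
Per-species terms:
  p = 41/156 = 0.262821; ln(p) = -1.336282; p*ln(p) = 0.262821 * (-1.336282) = -0.351203
  p = 22/156 = 0.141026; ln(p) = -1.958811; p*ln(p) = 0.141026 * (-1.958811) = -0.276243
  p = 40/156 = 0.256410; ln(p) = -1.360978; p*ln(p) = 0.256410 * (-1.360978) = -0.348968
  p = 14/156 = 0.089744; ln(p) = -2.410794; p*ln(p) = 0.089744 * (-2.410794) = -0.216354
  p = 39/156 = 0.250000; ln(p) = -1.386294; p*ln(p) = 0.250000 * (-1.386294) = -0.346574
sum(p*ln(p)) = (-0.351203) + (-0.276243) + (-0.348968) + (-0.216354) + (-0.346574) = -1.539342
H' = -(-1.539342) = 1.539342 ≈ 1.5393

1.5393


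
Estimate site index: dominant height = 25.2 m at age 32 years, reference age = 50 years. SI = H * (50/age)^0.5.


50/32 = 1.56250
(1.56250)^0.5 = 1.25000
SI = 25.2 * 1.25000 = 31.5000 ≈ 31.5 m

31.5 m


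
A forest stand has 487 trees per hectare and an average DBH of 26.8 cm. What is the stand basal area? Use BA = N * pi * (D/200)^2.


(D/200)^2 = (26.8/200)^2 = 0.134^2 = 0.017956
Individual BA = 3.141593 * 0.017956 = 0.0564104 m^2
Stand BA = 487 * 0.0564104 = 27.4719 ≈ 27.47 m^2/ha

27.47 m^2/ha


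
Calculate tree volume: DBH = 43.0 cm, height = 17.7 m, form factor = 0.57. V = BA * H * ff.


(D/200)^2 = (43.0/200)^2 = 0.215^2 = 0.046225
BA = 3.141593 * 0.046225 = 0.145220 m^2
V = 0.145220 * 17.7 * 0.57 = 1.46512 ≈ 1.465 m^3

1.465 m^3


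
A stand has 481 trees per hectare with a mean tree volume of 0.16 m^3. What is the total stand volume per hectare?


V_stand = 481 * 0.16 = 76.96 ≈ 77.0 m^3/ha

77.0 m^3/ha


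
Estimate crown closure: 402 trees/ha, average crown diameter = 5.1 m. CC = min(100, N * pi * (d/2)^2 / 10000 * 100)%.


(d/2)^2 = (5.1/2)^2 = 2.55^2 = 6.5025
Crown area = 3.141593 * 6.5025 = 20.4282 m^2
N * area / 10000 * 100 = 402 * 20.4282 / 10000 * 100 = 82.1214
CC = min(100, 82.1214) = 82.1214 ≈ 82.1%

82.1%


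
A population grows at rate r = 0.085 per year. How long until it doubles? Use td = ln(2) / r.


td = ln(2) / 0.085 = 0.693147 / 0.085 = 8.15467 ≈ 8.2 years

8.2 years


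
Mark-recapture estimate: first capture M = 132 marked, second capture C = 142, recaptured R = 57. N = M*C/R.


N = M * C / R = 132 * 142 / 57 = 18744 / 57 = 328.84 ≈ 329

329 individuals


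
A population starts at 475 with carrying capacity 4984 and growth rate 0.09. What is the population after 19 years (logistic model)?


(K - N0)/N0 = (4984 - 475)/475 = 4509/475 = 9.49263
r*t = 0.09 * 19 = 1.71; exp(-1.71) = 0.180866
9.49263 * 0.180866 = 1.71689
1 + 1.71689 = 2.71689
N = 4984 / 2.71689 = 1834.45 ≈ 1834

1834


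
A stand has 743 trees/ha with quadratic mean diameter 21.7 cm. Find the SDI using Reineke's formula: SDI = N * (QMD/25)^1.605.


QMD/25 = 21.7/25 = 0.868
(0.868)^1.605 = exp(1.605 * ln(0.868)) = exp(1.605 * (-0.141564)) = exp(-0.227210) = 0.796753
SDI = 743 * 0.796753 = 591.987 ≈ 592

592


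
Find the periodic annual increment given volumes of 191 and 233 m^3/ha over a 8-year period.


PAI = (V2 - V1) / period = (233 - 191) / 8 = 42 / 8 = 5.25 m^3/ha/yr

5.25 m^3/ha/yr


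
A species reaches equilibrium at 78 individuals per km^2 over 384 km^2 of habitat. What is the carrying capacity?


K = 78 * 384 = 29952 individuals

29952 individuals


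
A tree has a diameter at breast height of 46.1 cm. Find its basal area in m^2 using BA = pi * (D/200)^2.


D/200 = 46.1/200 = 0.2305 m
(D/200)^2 = 0.2305^2 = 0.05313025
BA = 3.141593 * 0.05313025 = 0.166914 ≈ 0.1669 m^2

0.1669 m^2


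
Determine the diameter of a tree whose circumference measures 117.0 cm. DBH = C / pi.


DBH = C / pi = 117.0 / 3.141593 = 37.2423 ≈ 37.24 cm

37.24 cm


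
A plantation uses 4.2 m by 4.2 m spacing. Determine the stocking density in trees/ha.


N = 10000 / 4.2^2 = 10000 / 17.64 = 566.893 ≈ 567 trees/ha

567 trees/ha


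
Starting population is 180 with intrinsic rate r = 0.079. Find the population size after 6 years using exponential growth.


r*t = 0.079 * 6 = 0.474
exp(0.474) = 1.60641
N = 180 * 1.60641 = 289.154 ≈ 289

289


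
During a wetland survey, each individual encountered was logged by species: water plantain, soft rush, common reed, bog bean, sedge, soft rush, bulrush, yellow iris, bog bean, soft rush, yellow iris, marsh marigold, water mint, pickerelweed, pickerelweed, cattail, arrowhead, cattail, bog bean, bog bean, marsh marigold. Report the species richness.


Total individuals logged = 21
Distinct species (count of individuals): water plantain (1), soft rush (3), common reed (1), bog bean (4), sedge (1), bulrush (1), yellow iris (2), marsh marigold (2), water mint (1), pickerelweed (2), cattail (2), arrowhead (1)
Species richness = number of distinct species = 12

12


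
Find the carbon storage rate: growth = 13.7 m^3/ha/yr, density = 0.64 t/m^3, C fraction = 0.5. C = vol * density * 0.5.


C = 13.7 * 0.64 * 0.5 = 4.384 ≈ 4.38 t C/ha/yr

4.38 t C/ha/yr


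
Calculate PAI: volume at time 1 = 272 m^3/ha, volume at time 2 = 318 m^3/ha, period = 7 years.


PAI = (V2 - V1) / period = (318 - 272) / 7 = 46 / 7 = 6.5714 ≈ 6.57 m^3/ha/yr

6.57 m^3/ha/yr


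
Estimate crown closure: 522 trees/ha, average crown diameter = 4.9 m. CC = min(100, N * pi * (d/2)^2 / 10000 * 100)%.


(d/2)^2 = (4.9/2)^2 = 2.45^2 = 6.0025
Crown area = 3.141593 * 6.0025 = 18.8574 m^2
N * area / 10000 * 100 = 522 * 18.8574 / 10000 * 100 = 98.4356
CC = min(100, 98.4356) = 98.4356 ≈ 98.4%

98.4%


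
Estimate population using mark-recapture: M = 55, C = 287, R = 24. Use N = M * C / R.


N = M * C / R = 55 * 287 / 24 = 15785 / 24 = 657.71 ≈ 658

658 individuals


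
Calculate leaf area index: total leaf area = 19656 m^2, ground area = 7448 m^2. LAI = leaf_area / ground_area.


LAI = 19656 / 7448 = 2.6391 ≈ 2.64

2.64


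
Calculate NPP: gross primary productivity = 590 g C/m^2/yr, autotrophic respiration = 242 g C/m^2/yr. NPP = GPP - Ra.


NPP = GPP - Ra = 590 - 242 = 348 g C/m^2/yr

348 g C/m^2/yr


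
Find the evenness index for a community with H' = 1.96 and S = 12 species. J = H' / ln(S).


ln(12) = 2.48491
J = H' / ln(S) = 1.96 / 2.48491 = 0.788761 ≈ 0.7888

0.7888


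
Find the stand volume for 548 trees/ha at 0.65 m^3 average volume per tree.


V_stand = 548 * 0.65 = 356.2 m^3/ha

356.2 m^3/ha


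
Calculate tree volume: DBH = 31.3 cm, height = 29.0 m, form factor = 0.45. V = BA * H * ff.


(D/200)^2 = (31.3/200)^2 = 0.1565^2 = 0.02449225
BA = 3.141593 * 0.02449225 = 0.0769447 m^2
V = 0.0769447 * 29.0 * 0.45 = 1.00413 ≈ 1.004 m^3

1.004 m^3


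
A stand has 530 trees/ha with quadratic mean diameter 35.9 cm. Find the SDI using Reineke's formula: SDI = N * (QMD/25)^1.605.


QMD/25 = 35.9/25 = 1.436
(1.436)^1.605 = exp(1.605 * ln(1.436)) = exp(1.605 * 0.361861) = exp(0.580787) = 1.78744
SDI = 530 * 1.78744 = 947.343 ≈ 947

947


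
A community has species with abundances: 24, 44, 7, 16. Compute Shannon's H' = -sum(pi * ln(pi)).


Total N = 24 + 44 + 7 + 16 = 91
Per-species terms:
  p = 24/91 = 0.263736; ln(p) = -1.332807; p*ln(p) = 0.263736 * (-1.332807) = -0.351509
  p = 44/91 = 0.483516; ln(p) = -0.726671; p*ln(p) = 0.483516 * (-0.726671) = -0.351357
  p = 7/91 = 0.076923; ln(p) = -2.564950; p*ln(p) = 0.076923 * (-2.564950) = -0.197304
  p = 16/91 = 0.175824; ln(p) = -1.738272; p*ln(p) = 0.175824 * (-1.738272) = -0.305630
sum(p*ln(p)) = (-0.351509) + (-0.351357) + (-0.197304) + (-0.305630) = -1.205800
H' = -(-1.205800) = 1.205800 ≈ 1.2058

1.2058


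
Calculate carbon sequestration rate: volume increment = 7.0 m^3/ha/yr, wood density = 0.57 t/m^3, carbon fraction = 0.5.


C = 7.0 * 0.57 * 0.5 = 1.995 ≈ 2.00 t C/ha/yr

2.00 t C/ha/yr


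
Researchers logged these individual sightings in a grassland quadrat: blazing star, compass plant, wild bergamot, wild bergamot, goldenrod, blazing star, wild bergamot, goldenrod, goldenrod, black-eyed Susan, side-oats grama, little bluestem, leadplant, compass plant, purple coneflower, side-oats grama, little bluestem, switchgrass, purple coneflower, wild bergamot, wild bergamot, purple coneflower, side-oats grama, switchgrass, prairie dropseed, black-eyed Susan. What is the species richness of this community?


Total individuals logged = 26
Distinct species (count of individuals): blazing star (2), compass plant (2), wild bergamot (5), goldenrod (3), black-eyed Susan (2), side-oats grama (3), little bluestem (2), leadplant (1), purple coneflower (3), switchgrass (2), prairie dropseed (1)
Species richness = number of distinct species = 11

11


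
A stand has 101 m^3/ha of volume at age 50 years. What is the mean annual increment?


MAI = 101 / 50 = 2.02 m^3/ha/yr

2.02 m^3/ha/yr


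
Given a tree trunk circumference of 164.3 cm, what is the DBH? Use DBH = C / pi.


DBH = C / pi = 164.3 / 3.141593 = 52.2983 ≈ 52.30 cm

52.30 cm


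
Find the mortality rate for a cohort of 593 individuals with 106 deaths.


Mortality rate = 106 / 593 = 0.178752 ≈ 0.1788

0.1788


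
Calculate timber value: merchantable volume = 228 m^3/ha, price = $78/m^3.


Value = 228 * 78 = $17784/ha

$17784/ha


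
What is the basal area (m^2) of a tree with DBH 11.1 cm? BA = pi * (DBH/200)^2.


D/200 = 11.1/200 = 0.0555 m
(D/200)^2 = 0.0555^2 = 0.00308025
BA = 3.141593 * 0.00308025 = 0.00967689 ≈ 0.0097 m^2

0.0097 m^2


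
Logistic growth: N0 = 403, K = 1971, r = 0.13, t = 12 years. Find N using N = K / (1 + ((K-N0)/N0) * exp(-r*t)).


(K - N0)/N0 = (1971 - 403)/403 = 1568/403 = 3.89082
r*t = 0.13 * 12 = 1.56; exp(-1.56) = 0.210136
3.89082 * 0.210136 = 0.817601
1 + 0.817601 = 1.81760
N = 1971 / 1.81760 = 1084.40 ≈ 1084

1084


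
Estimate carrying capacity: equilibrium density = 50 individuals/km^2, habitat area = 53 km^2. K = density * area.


K = 50 * 53 = 2650 individuals

2650 individuals


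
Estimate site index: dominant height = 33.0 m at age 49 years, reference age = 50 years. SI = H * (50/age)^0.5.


50/49 = 1.02041
(1.02041)^0.5 = 1.01015
SI = 33.0 * 1.01015 = 33.3350 ≈ 33.3 m

33.3 m


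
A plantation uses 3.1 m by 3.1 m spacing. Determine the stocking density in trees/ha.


N = 10000 / 3.1^2 = 10000 / 9.61 = 1040.58 ≈ 1041 trees/ha

1041 trees/ha


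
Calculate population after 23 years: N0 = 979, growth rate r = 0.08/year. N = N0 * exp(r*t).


r*t = 0.08 * 23 = 1.84
exp(1.84) = 6.29654
N = 979 * 6.29654 = 6164.31 ≈ 6164

6164


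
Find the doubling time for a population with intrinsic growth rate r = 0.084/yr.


td = ln(2) / 0.084 = 0.693147 / 0.084 = 8.25175 ≈ 8.3 years

8.3 years


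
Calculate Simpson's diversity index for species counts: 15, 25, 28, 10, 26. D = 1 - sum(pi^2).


Total N = 15 + 25 + 28 + 10 + 26 = 104
Per-species terms:
  p = 15/104 = 0.144231; p^2 = 0.144231^2 = 0.020803
  p = 25/104 = 0.240385; p^2 = 0.240385^2 = 0.057785
  p = 28/104 = 0.269231; p^2 = 0.269231^2 = 0.072485
  p = 10/104 = 0.096154; p^2 = 0.096154^2 = 0.009246
  p = 26/104 = 0.250000; p^2 = 0.250000^2 = 0.062500
sum(p^2) = 0.020803 + 0.057785 + 0.072485 + 0.009246 + 0.062500 = 0.222819
D = 1 - 0.222819 = 0.777181 ≈ 0.7772

0.7772


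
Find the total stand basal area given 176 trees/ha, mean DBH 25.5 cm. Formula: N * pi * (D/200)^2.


(D/200)^2 = (25.5/200)^2 = 0.1275^2 = 0.01625625
Individual BA = 3.141593 * 0.01625625 = 0.0510705 m^2
Stand BA = 176 * 0.0510705 = 8.98841 ≈ 8.99 m^2/ha

8.99 m^2/ha


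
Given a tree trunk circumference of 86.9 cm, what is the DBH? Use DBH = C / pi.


DBH = C / pi = 86.9 / 3.141593 = 27.6611 ≈ 27.66 cm

27.66 cm


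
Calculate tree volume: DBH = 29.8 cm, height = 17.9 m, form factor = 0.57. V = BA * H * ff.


(D/200)^2 = (29.8/200)^2 = 0.149^2 = 0.022201
BA = 3.141593 * 0.022201 = 0.0697465 m^2
V = 0.0697465 * 17.9 * 0.57 = 0.711624 ≈ 0.712 m^3

0.712 m^3


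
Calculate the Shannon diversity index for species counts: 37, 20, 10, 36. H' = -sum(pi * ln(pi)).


Total N = 37 + 20 + 10 + 36 = 103
Per-species terms:
  p = 37/103 = 0.359223; ln(p) = -1.023812; p*ln(p) = 0.359223 * (-1.023812) = -0.367777
  p = 20/103 = 0.194175; ln(p) = -1.638995; p*ln(p) = 0.194175 * (-1.638995) = -0.318252
  p = 10/103 = 0.097087; ln(p) = -2.332148; p*ln(p) = 0.097087 * (-2.332148) = -0.226421
  p = 36/103 = 0.349515; ln(p) = -1.051209; p*ln(p) = 0.349515 * (-1.051209) = -0.367413
sum(p*ln(p)) = (-0.367777) + (-0.318252) + (-0.226421) + (-0.367413) = -1.279863
H' = -(-1.279863) = 1.279863 ≈ 1.2799

1.2799


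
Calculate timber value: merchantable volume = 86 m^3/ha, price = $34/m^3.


Value = 86 * 34 = $2924/ha

$2924/ha


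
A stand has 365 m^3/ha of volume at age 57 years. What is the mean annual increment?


MAI = 365 / 57 = 6.4035 ≈ 6.40 m^3/ha/yr

6.40 m^3/ha/yr


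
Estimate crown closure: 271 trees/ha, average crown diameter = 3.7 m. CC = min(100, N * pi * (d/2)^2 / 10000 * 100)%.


(d/2)^2 = (3.7/2)^2 = 1.85^2 = 3.4225
Crown area = 3.141593 * 3.4225 = 10.7521 m^2
N * area / 10000 * 100 = 271 * 10.7521 / 10000 * 100 = 29.1382
CC = min(100, 29.1382) = 29.1382 ≈ 29.1%

29.1%


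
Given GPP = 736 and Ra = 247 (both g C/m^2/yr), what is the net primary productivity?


NPP = GPP - Ra = 736 - 247 = 489 g C/m^2/yr

489 g C/m^2/yr


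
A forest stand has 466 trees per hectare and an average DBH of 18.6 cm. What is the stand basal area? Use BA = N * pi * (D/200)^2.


(D/200)^2 = (18.6/200)^2 = 0.093^2 = 0.008649
Individual BA = 3.141593 * 0.008649 = 0.0271716 m^2
Stand BA = 466 * 0.0271716 = 12.6620 ≈ 12.66 m^2/ha

12.66 m^2/ha


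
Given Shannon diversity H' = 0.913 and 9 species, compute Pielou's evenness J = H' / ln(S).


ln(9) = 2.19722
J = H' / ln(S) = 0.913 / 2.19722 = 0.415525 ≈ 0.4155

0.4155


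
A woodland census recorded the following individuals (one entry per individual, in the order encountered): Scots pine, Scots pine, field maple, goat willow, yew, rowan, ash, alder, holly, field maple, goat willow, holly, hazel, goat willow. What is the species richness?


Total individuals logged = 14
Distinct species (count of individuals): Scots pine (2), field maple (2), goat willow (3), yew (1), rowan (1), ash (1), alder (1), holly (2), hazel (1)
Species richness = number of distinct species = 9

9


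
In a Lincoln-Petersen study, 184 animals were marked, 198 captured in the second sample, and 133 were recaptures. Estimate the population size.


N = M * C / R = 184 * 198 / 133 = 36432 / 133 = 273.92 ≈ 274

274 individuals


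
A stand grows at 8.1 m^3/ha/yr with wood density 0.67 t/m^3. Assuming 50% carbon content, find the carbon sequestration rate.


C = 8.1 * 0.67 * 0.5 = 2.7135 ≈ 2.71 t C/ha/yr

2.71 t C/ha/yr


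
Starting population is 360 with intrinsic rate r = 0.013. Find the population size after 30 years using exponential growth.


r*t = 0.013 * 30 = 0.39
exp(0.39) = 1.47698
N = 360 * 1.47698 = 531.713 ≈ 532

532


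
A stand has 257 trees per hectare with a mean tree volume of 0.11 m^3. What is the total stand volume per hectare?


V_stand = 257 * 0.11 = 28.27 ≈ 28.3 m^3/ha

28.3 m^3/ha


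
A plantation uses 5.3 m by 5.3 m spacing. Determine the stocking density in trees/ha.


N = 10000 / 5.3^2 = 10000 / 28.09 = 355.999 ≈ 356 trees/ha

356 trees/ha


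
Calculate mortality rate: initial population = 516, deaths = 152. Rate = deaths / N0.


Mortality rate = 152 / 516 = 0.294574 ≈ 0.2946

0.2946


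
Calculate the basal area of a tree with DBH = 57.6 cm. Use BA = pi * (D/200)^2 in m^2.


D/200 = 57.6/200 = 0.288 m
(D/200)^2 = 0.288^2 = 0.082944
BA = 3.141593 * 0.082944 = 0.260576 ≈ 0.2606 m^2

0.2606 m^2


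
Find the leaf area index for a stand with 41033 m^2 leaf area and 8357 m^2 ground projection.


LAI = 41033 / 8357 = 4.9100 ≈ 4.91

4.91


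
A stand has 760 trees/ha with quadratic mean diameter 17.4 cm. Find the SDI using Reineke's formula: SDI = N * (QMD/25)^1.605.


QMD/25 = 17.4/25 = 0.696
(0.696)^1.605 = exp(1.605 * ln(0.696)) = exp(1.605 * (-0.362406)) = exp(-0.581662) = 0.558969
SDI = 760 * 0.558969 = 424.816 ≈ 425

425


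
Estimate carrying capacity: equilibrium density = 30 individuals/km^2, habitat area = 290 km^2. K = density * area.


K = 30 * 290 = 8700 individuals

8700 individuals


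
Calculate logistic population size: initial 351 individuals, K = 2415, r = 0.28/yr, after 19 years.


(K - N0)/N0 = (2415 - 351)/351 = 2064/351 = 5.88034
r*t = 0.28 * 19 = 5.32; exp(-5.32) = 0.00489275
5.88034 * 0.00489275 = 0.0287710
1 + 0.0287710 = 1.02877
N = 2415 / 1.02877 = 2347.46 ≈ 2347

2347


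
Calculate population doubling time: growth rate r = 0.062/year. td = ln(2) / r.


td = ln(2) / 0.062 = 0.693147 / 0.062 = 11.1798 ≈ 11.2 years

11.2 years


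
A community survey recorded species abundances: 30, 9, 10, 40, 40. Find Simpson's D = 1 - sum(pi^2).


Total N = 30 + 9 + 10 + 40 + 40 = 129
Per-species terms:
  p = 30/129 = 0.232558; p^2 = 0.232558^2 = 0.054083
  p = 9/129 = 0.069767; p^2 = 0.069767^2 = 0.004867
  p = 10/129 = 0.077519; p^2 = 0.077519^2 = 0.006009
  p = 40/129 = 0.310078; p^2 = 0.310078^2 = 0.096148
  p = 40/129 = 0.310078; p^2 = 0.310078^2 = 0.096148
sum(p^2) = 0.054083 + 0.004867 + 0.006009 + 0.096148 + 0.096148 = 0.257255
D = 1 - 0.257255 = 0.742745 ≈ 0.7427

0.7427


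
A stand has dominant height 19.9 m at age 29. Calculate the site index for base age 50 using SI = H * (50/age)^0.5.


50/29 = 1.72414
(1.72414)^0.5 = 1.31307
SI = 19.9 * 1.31307 = 26.1301 ≈ 26.1 m

26.1 m


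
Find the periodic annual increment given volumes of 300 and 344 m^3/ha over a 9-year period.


PAI = (V2 - V1) / period = (344 - 300) / 9 = 44 / 9 = 4.8889 ≈ 4.89 m^3/ha/yr

4.89 m^3/ha/yr


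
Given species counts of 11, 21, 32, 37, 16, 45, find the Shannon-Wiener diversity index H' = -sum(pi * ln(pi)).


Total N = 11 + 21 + 32 + 37 + 16 + 45 = 162
Per-species terms:
  p = 11/162 = 0.067901; ln(p) = -2.689705; p*ln(p) = 0.067901 * (-2.689705) = -0.182634
  p = 21/162 = 0.129630; ln(p) = -2.043071; p*ln(p) = 0.129630 * (-2.043071) = -0.264843
  p = 32/162 = 0.197531; ln(p) = -1.621860; p*ln(p) = 0.197531 * (-1.621860) = -0.320368
  p = 37/162 = 0.228395; ln(p) = -1.476679; p*ln(p) = 0.228395 * (-1.476679) = -0.337266
  p = 16/162 = 0.098765; ln(p) = -2.315012; p*ln(p) = 0.098765 * (-2.315012) = -0.228642
  p = 45/162 = 0.277778; ln(p) = -1.280933; p*ln(p) = 0.277778 * (-1.280933) = -0.355815
sum(p*ln(p)) = (-0.182634) + (-0.264843) + (-0.320368) + (-0.337266) + (-0.228642) + (-0.355815) = -1.689568
H' = -(-1.689568) = 1.689568 ≈ 1.6896

1.6896


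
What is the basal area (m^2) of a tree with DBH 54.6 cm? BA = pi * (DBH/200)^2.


D/200 = 54.6/200 = 0.273 m
(D/200)^2 = 0.273^2 = 0.074529
BA = 3.141593 * 0.074529 = 0.234140 ≈ 0.2341 m^2

0.2341 m^2


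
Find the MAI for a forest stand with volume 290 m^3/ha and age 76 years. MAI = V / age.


MAI = 290 / 76 = 3.8158 ≈ 3.82 m^3/ha/yr

3.82 m^3/ha/yr


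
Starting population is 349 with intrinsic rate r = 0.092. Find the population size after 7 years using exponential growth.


r*t = 0.092 * 7 = 0.644
exp(0.644) = 1.90408
N = 349 * 1.90408 = 664.524 ≈ 665

665


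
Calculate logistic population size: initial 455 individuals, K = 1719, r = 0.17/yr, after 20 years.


(K - N0)/N0 = (1719 - 455)/455 = 1264/455 = 2.77802
r*t = 0.17 * 20 = 3.4; exp(-3.4) = 0.0333733
2.77802 * 0.0333733 = 0.0927117
1 + 0.0927117 = 1.09271
N = 1719 / 1.09271 = 1573.15 ≈ 1573

1573


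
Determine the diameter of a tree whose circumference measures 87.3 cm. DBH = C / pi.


DBH = C / pi = 87.3 / 3.141593 = 27.7884 ≈ 27.79 cm

27.79 cm


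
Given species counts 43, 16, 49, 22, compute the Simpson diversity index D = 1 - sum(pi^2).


Total N = 43 + 16 + 49 + 22 = 130
Per-species terms:
  p = 43/130 = 0.330769; p^2 = 0.330769^2 = 0.109408
  p = 16/130 = 0.123077; p^2 = 0.123077^2 = 0.015148
  p = 49/130 = 0.376923; p^2 = 0.376923^2 = 0.142071
  p = 22/130 = 0.169231; p^2 = 0.169231^2 = 0.028639
sum(p^2) = 0.109408 + 0.015148 + 0.142071 + 0.028639 = 0.295266
D = 1 - 0.295266 = 0.704734 ≈ 0.7047

0.7047


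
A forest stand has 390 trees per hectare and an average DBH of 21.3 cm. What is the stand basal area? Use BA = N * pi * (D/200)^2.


(D/200)^2 = (21.3/200)^2 = 0.1065^2 = 0.01134225
Individual BA = 3.141593 * 0.01134225 = 0.0356327 m^2
Stand BA = 390 * 0.0356327 = 13.8968 ≈ 13.90 m^2/ha

13.90 m^2/ha


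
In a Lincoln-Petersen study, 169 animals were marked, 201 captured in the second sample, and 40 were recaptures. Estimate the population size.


N = M * C / R = 169 * 201 / 40 = 33969 / 40 = 849.23 ≈ 849

849 individuals


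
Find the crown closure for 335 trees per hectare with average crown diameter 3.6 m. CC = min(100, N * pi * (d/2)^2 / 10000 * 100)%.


(d/2)^2 = (3.6/2)^2 = 1.8^2 = 3.24
Crown area = 3.141593 * 3.24 = 10.1788 m^2
N * area / 10000 * 100 = 335 * 10.1788 / 10000 * 100 = 34.0990
CC = min(100, 34.0990) = 34.0990 ≈ 34.1%

34.1%


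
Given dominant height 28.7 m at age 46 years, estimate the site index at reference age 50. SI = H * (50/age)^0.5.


50/46 = 1.08696
(1.08696)^0.5 = 1.04257
SI = 28.7 * 1.04257 = 29.9218 ≈ 29.9 m

29.9 m


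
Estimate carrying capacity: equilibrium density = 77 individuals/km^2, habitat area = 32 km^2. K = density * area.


K = 77 * 32 = 2464 individuals

2464 individuals


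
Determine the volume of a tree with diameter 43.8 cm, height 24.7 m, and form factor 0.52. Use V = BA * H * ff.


(D/200)^2 = (43.8/200)^2 = 0.219^2 = 0.047961
BA = 3.141593 * 0.047961 = 0.150674 m^2
V = 0.150674 * 24.7 * 0.52 = 1.93526 ≈ 1.935 m^3

1.935 m^3


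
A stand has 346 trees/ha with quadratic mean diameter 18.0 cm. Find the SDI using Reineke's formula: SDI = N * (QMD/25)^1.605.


QMD/25 = 18.0/25 = 0.72
(0.72)^1.605 = exp(1.605 * ln(0.72)) = exp(1.605 * (-0.328504)) = exp(-0.527249) = 0.590226
SDI = 346 * 0.590226 = 204.218 ≈ 204

204


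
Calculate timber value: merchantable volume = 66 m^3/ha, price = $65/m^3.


Value = 66 * 65 = $4290/ha

$4290/ha


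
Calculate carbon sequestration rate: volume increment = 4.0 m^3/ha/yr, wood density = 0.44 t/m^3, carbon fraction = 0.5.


C = 4.0 * 0.44 * 0.5 = 0.88 t C/ha/yr

0.88 t C/ha/yr


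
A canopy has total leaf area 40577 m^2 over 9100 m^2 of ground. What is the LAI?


LAI = 40577 / 9100 = 4.4590 ≈ 4.46

4.46


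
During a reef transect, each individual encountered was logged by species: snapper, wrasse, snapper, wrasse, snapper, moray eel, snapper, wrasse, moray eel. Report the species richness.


Total individuals logged = 9
Distinct species (count of individuals): snapper (4), wrasse (3), moray eel (2)
Species richness = number of distinct species = 3

3


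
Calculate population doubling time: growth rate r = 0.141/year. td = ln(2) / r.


td = ln(2) / 0.141 = 0.693147 / 0.141 = 4.91594 ≈ 4.9 years

4.9 years


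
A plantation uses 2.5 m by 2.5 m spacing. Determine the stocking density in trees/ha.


N = 10000 / 2.5^2 = 10000 / 6.25 = 1600.00 ≈ 1600 trees/ha

1600 trees/ha


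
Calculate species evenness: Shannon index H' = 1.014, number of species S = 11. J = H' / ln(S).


ln(11) = 2.39790
J = H' / ln(S) = 1.014 / 2.39790 = 0.422870 ≈ 0.4229

0.4229


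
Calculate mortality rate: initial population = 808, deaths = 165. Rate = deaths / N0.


Mortality rate = 165 / 808 = 0.204208 ≈ 0.2042

0.2042


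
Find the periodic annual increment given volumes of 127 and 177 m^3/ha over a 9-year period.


PAI = (V2 - V1) / period = (177 - 127) / 9 = 50 / 9 = 5.5556 ≈ 5.56 m^3/ha/yr

5.56 m^3/ha/yr


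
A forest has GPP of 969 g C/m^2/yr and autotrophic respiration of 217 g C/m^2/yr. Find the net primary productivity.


NPP = GPP - Ra = 969 - 217 = 752 g C/m^2/yr

752 g C/m^2/yr


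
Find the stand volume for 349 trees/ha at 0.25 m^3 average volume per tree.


V_stand = 349 * 0.25 = 87.25 ≈ 87.3 m^3/ha

87.3 m^3/ha


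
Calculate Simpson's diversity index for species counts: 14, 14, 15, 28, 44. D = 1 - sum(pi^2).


Total N = 14 + 14 + 15 + 28 + 44 = 115
Per-species terms:
  p = 14/115 = 0.121739; p^2 = 0.121739^2 = 0.014820
  p = 14/115 = 0.121739; p^2 = 0.121739^2 = 0.014820
  p = 15/115 = 0.130435; p^2 = 0.130435^2 = 0.017013
  p = 28/115 = 0.243478; p^2 = 0.243478^2 = 0.059282
  p = 44/115 = 0.382609; p^2 = 0.382609^2 = 0.146390
sum(p^2) = 0.014820 + 0.014820 + 0.017013 + 0.059282 + 0.146390 = 0.252325
D = 1 - 0.252325 = 0.747675 ≈ 0.7477

0.7477


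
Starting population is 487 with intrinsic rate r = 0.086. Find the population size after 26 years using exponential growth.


r*t = 0.086 * 26 = 2.236
exp(2.236) = 9.35583
N = 487 * 9.35583 = 4556.29 ≈ 4556

4556


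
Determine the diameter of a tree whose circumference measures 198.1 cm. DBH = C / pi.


DBH = C / pi = 198.1 / 3.141593 = 63.0572 ≈ 63.06 cm

63.06 cm


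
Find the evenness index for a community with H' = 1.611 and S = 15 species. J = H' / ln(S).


ln(15) = 2.70805
J = H' / ln(S) = 1.611 / 2.70805 = 0.594893 ≈ 0.5949

0.5949


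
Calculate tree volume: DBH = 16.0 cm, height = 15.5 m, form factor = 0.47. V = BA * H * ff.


(D/200)^2 = (16.0/200)^2 = 0.08^2 = 0.0064
BA = 3.141593 * 0.0064 = 0.0201062 m^2
V = 0.0201062 * 15.5 * 0.47 = 0.146474 ≈ 0.146 m^3

0.146 m^3


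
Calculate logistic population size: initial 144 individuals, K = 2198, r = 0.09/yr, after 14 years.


(K - N0)/N0 = (2198 - 144)/144 = 2054/144 = 14.2639
r*t = 0.09 * 14 = 1.26; exp(-1.26) = 0.283654
14.2639 * 0.283654 = 4.04601
1 + 4.04601 = 5.04601
N = 2198 / 5.04601 = 435.592 ≈ 436

436


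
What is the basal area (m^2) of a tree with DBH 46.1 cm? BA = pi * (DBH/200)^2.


D/200 = 46.1/200 = 0.2305 m
(D/200)^2 = 0.2305^2 = 0.05313025
BA = 3.141593 * 0.05313025 = 0.166914 ≈ 0.1669 m^2

0.1669 m^2


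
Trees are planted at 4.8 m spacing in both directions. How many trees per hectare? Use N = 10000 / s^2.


N = 10000 / 4.8^2 = 10000 / 23.04 = 434.028 ≈ 434 trees/ha

434 trees/ha


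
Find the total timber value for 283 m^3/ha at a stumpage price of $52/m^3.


Value = 283 * 52 = $14716/ha

$14716/ha


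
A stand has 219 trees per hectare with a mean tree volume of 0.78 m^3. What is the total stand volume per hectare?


V_stand = 219 * 0.78 = 170.82 ≈ 170.8 m^3/ha

170.8 m^3/ha


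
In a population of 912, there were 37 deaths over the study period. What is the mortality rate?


Mortality rate = 37 / 912 = 0.040570 ≈ 0.0406

0.0406
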